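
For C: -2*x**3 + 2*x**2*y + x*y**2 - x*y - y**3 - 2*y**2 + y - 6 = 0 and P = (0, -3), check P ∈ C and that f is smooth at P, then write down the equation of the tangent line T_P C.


Tangent line at P: 12*x - 14*y - 42 = 0.

Step 1: f(0, -3) = 0, so P lies on C.
Step 2: partial derivatives
  f_x(x, y) = -6*x**2 + 4*x*y + y**2 - y, f_y(x, y) = 2*x**2 + 2*x*y - x - 3*y**2 - 4*y + 1.
  f_x(P) = 12, f_y(P) = -14 (gradient nonzero, so P is smooth).
Step 3: tangent line at P: 12·(x − 0) + -14·(y − -3) = 0.
Expanding: 12*x - 14*y - 42 = 0.


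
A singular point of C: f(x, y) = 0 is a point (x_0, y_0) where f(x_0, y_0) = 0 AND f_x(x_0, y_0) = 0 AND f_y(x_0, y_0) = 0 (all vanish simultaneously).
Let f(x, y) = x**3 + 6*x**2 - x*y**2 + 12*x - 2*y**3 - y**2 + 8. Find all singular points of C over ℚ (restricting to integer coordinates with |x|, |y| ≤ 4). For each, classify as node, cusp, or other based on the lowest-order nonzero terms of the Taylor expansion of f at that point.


Singular points: {(-2, 0)}; classification: cusp.

Compute partial derivatives:
  f_x = 3*x**2 + 12*x - y**2 + 12.
  f_y = -2*x*y - 6*y**2 - 2*y.
Scan x_0 ∈ {−4, ..., 4}. For each x_0, f_y(x_0, y) is a polynomial in y; find its integer roots y ∈ {−4, ..., 4}, then test f_x and f at those candidates.
  x = -4: f_y(-4, y) = -6*y**2 + 6*y; vanishes at y ∈ {0, 1}. (-4, 0): f_x = 12 ≠ 0; (-4, 1): f_x = 11 ≠ 0.
  x = -3: f_y(-3, y) = -6*y**2 + 4*y; vanishes at y ∈ {0}. (-3, 0): f_x = 3 ≠ 0.
  x = -2: f_y(-2, y) = -6*y**2 + 2*y; vanishes at y ∈ {0}. (-2, 0): f_x = 0, f = 0 — SINGULAR.
  x = -1: f_y(-1, y) = -6*y**2; vanishes at y ∈ {0}. (-1, 0): f_x = 3 ≠ 0.
  x = 0: f_y(0, y) = -6*y**2 - 2*y; vanishes at y ∈ {0}. (0, 0): f_x = 12 ≠ 0.
  x = 1: f_y(1, y) = -6*y**2 - 4*y; vanishes at y ∈ {0}. (1, 0): f_x = 27 ≠ 0.
  x = 2: f_y(2, y) = -6*y**2 - 6*y; vanishes at y ∈ {-1, 0}. (2, -1): f_x = 47 ≠ 0; (2, 0): f_x = 48 ≠ 0.
  x = 3: f_y(3, y) = -6*y**2 - 8*y; vanishes at y ∈ {0}. (3, 0): f_x = 75 ≠ 0.
  x = 4: f_y(4, y) = -6*y**2 - 10*y; vanishes at y ∈ {0}. (4, 0): f_x = 108 ≠ 0.
Only singular point on the grid: (-2, 0).
Classify: substitute x = -2 + u, y = 0 + v and expand: f = u**3 - u*v**2 - 2*v**3 + v**2.
No constant or linear terms (consistent with a singular point). Quadratic part: v**2. Cubic part: u**3 - u*v**2 - 2*v**3.
The quadratic part v**2 is a perfect square, so there is a single (double) tangent line v = 0, i.e. y = 0. Restricting the cubic part to that line (v = 0) leaves u**3 ≠ 0, so f is not divisible by v and the branch is v² ≈ -u**3 to lowest order — this is a cusp.
Classification: cusp.


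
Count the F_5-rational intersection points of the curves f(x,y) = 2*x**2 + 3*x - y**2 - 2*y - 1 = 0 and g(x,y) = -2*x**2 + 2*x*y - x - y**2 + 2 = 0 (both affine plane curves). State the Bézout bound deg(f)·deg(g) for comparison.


Common zeros: {(2, 1)}; count = 1; Bézout bound = 4.

deg(f) = 2, deg(g) = 2, so Bézout bound = 4.
Scan x ∈ F_5. For each x, list the y ∈ F_5 with f(x, y) ≡ 0 and those with g(x, y) ≡ 0 (mod 5); the common zeros in that column are the intersection.
  x = 0: f ≡ 0 at y ∈ {4}; g ≡ 0 at y ∈ ∅; common: ∅.
  x = 1: f ≡ 0 at y ∈ {4}; g ≡ 0 at y ∈ {1}; common: ∅.
  x = 2: f ≡ 0 at y ∈ {1, 2}; g ≡ 0 at y ∈ {1, 3}; common: {1}.
  x = 3: f ≡ 0 at y ∈ ∅; g ≡ 0 at y ∈ {3}; common: ∅.
  x = 4: f ≡ 0 at y ∈ {1, 2}; g ≡ 0 at y ∈ ∅; common: ∅.
Collecting: common zeros = {(2, 1)}, so the count is 1.
Comparison with the Bézout bound: 1 ≤ 4 = deg(f)·deg(g), as expected for curves with no common component (the affine F_5-count falls short of the bound because intersections may lie at infinity, over extension fields, or carry multiplicity).


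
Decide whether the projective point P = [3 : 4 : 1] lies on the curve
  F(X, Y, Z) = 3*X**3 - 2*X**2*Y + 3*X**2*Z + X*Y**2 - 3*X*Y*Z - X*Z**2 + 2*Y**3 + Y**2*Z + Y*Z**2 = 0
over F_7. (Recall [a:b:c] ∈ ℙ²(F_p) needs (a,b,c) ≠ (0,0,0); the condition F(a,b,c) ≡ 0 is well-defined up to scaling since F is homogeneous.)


F(3,4,1) ≡ 4 (mod 7); P is NOT on the curve.

Evaluate F(3, 4, 1) term-by-term (mod 7).
  3*X**3 ↦ 3·27·1·1 = 81
  -2*X**2*Y ↦ -2·9·4·1 = -72
  3*X**2*Z ↦ 3·9·1·1 = 27
  X*Y**2 ↦ 1·3·16·1 = 48
  -3*X*Y*Z ↦ -3·3·4·1 = -36
  -X*Z**2 ↦ -1·3·1·1 = -3
  2*Y**3 ↦ 2·1·64·1 = 128
  Y**2*Z ↦ 1·1·16·1 = 16
  Y*Z**2 ↦ 1·1·4·1 = 4
Sum: F(3, 4, 1) = (81) + (-72) + (27) + (48) + (-36) + (-3) + (128) + (16) + (4) = 193.
Reducing mod 7: 193 ≡ 4 (mod 7).
Since F(a, b, c) ≡ 4 ≠ 0 (mod 7), P does NOT lie on the curve.


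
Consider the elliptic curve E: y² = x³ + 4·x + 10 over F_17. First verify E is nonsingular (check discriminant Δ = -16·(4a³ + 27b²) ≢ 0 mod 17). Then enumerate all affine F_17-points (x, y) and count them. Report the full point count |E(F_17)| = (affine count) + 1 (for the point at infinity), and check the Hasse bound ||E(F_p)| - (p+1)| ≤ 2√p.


Affine points = {(1, 7), (1, 10), (2, 3), (2, 14), (3, 7), (3, 10), (5, 6), (5, 11), (10, 8), (10, 9), (11, 5), (11, 12), (12, 1), (12, 16), (13, 7), (13, 10)}; affine count = 16; |E(F_17)| = 17.

Discriminant check: Δ ∝ 4a³ + 27b² = 4·4³ + 27·10² = 4·64 + 27·100 ≡ 15 (mod 17). Nonzero ⇒ E is nonsingular.
For each x ∈ F_17, compute rhs = x³ + 4·x + 10 mod 17, then count y ∈ F_17 with y² ≡ rhs.
  x = 0: rhs = 10, matching y values: none (0 points).
  x = 1: rhs = 15, matching y values: 7, 10 (2 points).
  x = 2: rhs = 9, matching y values: 3, 14 (2 points).
  x = 3: rhs = 15, matching y values: 7, 10 (2 points).
  x = 4: rhs = 5, matching y values: none (0 points).
  x = 5: rhs = 2, matching y values: 6, 11 (2 points).
  x = 6: rhs = 12, matching y values: none (0 points).
  x = 7: rhs = 7, matching y values: none (0 points).
  x = 8: rhs = 10, matching y values: none (0 points).
  x = 9: rhs = 10, matching y values: none (0 points).
  x = 10: rhs = 13, matching y values: 8, 9 (2 points).
  x = 11: rhs = 8, matching y values: 5, 12 (2 points).
  x = 12: rhs = 1, matching y values: 1, 16 (2 points).
  x = 13: rhs = 15, matching y values: 7, 10 (2 points).
  x = 14: rhs = 5, matching y values: none (0 points).
  x = 15: rhs = 11, matching y values: none (0 points).
  x = 16: rhs = 5, matching y values: none (0 points).
Total affine count: 16.
Full point count |E(F_17)| = 16 + 1 = 17.
Hasse bound: |17 − (17+1)| = |-1| = 1 ≤ 2√17 ≈ 8.2462 ✓.


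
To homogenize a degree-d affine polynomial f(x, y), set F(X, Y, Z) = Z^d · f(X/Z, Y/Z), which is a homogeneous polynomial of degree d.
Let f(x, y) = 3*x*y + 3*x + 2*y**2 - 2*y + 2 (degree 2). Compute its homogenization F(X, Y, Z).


F(X, Y, Z) = 3*X*Y + 3*X*Z + 2*Y**2 - 2*Y*Z + 2*Z**2

deg(f) = 2.
Substitute x = X/Z, y = Y/Z into f, then multiply by Z^2.
  monomial 3·x^1·y^1 ↦ 3·X^1·Y^1·Z^0.
  monomial 3·x^1·y^0 ↦ 3·X^1·Y^0·Z^1.
  monomial 2·x^0·y^2 ↦ 2·X^0·Y^2·Z^0.
  monomial -2·x^0·y^1 ↦ -2·X^0·Y^1·Z^1.
  monomial 2·x^0·y^0 ↦ 2·X^0·Y^0·Z^2.
Collecting: F(X, Y, Z) = 3*X*Y + 3*X*Z + 2*Y**2 - 2*Y*Z + 2*Z**2.


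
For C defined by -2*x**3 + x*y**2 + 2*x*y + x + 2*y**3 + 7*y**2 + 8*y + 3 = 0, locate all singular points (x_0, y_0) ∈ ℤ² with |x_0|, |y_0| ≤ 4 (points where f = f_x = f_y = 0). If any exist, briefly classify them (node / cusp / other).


Singular points: {(0, -1)}; classification: cusp.

Compute partial derivatives:
  f_x = -6*x**2 + y**2 + 2*y + 1.
  f_y = 2*x*y + 2*x + 6*y**2 + 14*y + 8.
Scan x_0 ∈ {−4, ..., 4}. For each x_0, f_y(x_0, y) is a polynomial in y; find its integer roots y ∈ {−4, ..., 4}, then test f_x and f at those candidates.
  x = -4: f_y(-4, y) = 6*y**2 + 6*y; vanishes at y ∈ {-1, 0}. (-4, -1): f_x = -96 ≠ 0; (-4, 0): f_x = -95 ≠ 0.
  x = -3: f_y(-3, y) = 6*y**2 + 8*y + 2; vanishes at y ∈ {-1}. (-3, -1): f_x = -54 ≠ 0.
  x = -2: f_y(-2, y) = 6*y**2 + 10*y + 4; vanishes at y ∈ {-1}. (-2, -1): f_x = -24 ≠ 0.
  x = -1: f_y(-1, y) = 6*y**2 + 12*y + 6; vanishes at y ∈ {-1}. (-1, -1): f_x = -6 ≠ 0.
  x = 0: f_y(0, y) = 6*y**2 + 14*y + 8; vanishes at y ∈ {-1}. (0, -1): f_x = 0, f = 0 — SINGULAR.
  x = 1: f_y(1, y) = 6*y**2 + 16*y + 10; vanishes at y ∈ {-1}. (1, -1): f_x = -6 ≠ 0.
  x = 2: f_y(2, y) = 6*y**2 + 18*y + 12; vanishes at y ∈ {-2, -1}. (2, -2): f_x = -23 ≠ 0; (2, -1): f_x = -24 ≠ 0.
  x = 3: f_y(3, y) = 6*y**2 + 20*y + 14; vanishes at y ∈ {-1}. (3, -1): f_x = -54 ≠ 0.
  x = 4: f_y(4, y) = 6*y**2 + 22*y + 16; vanishes at y ∈ {-1}. (4, -1): f_x = -96 ≠ 0.
Only singular point on the grid: (0, -1).
Classify: substitute x = 0 + u, y = -1 + v and expand: f = -2*u**3 + u*v**2 + 2*v**3 + v**2.
No constant or linear terms (consistent with a singular point). Quadratic part: v**2. Cubic part: -2*u**3 + u*v**2 + 2*v**3.
The quadratic part v**2 is a perfect square, so there is a single (double) tangent line v = 0, i.e. y = -1. Restricting the cubic part to that line (v = 0) leaves -2*u**3 ≠ 0, so f is not divisible by v and the branch is v² ≈ 2*u**3 to lowest order — this is a cusp.
Classification: cusp.


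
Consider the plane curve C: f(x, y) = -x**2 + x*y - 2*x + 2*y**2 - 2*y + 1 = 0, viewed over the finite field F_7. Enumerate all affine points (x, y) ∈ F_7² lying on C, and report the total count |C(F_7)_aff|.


Affine F_7-points: {(2, 0), (3, 0), (3, 3), (5, 3), (5, 6), (6, 6)}; count = 6.

For each of the 49 pairs (x, y) ∈ F_7², evaluate f(x, y) mod 7. Record the zeros.
  x = 0: [0↦1, 1↦1, 2↦5, 3↦6, 4↦4, 5↦6, 6↦5]  zeros at y ∈ ∅
  x = 1: [0↦5, 1↦6, 2↦4, 3↦6, 4↦5, 5↦1, 6↦1]  zeros at y ∈ ∅
  x = 2: [0↦0, 1↦2, 2↦1, 3↦4, 4↦4, 5↦1, 6↦2]  zeros at y ∈ {0}
  x = 3: [0↦0, 1↦3, 2↦3, 3↦0, 4↦1, 5↦6, 6↦1]  zeros at y ∈ {0, 3}
  x = 4: [0↦5, 1↦2, 2↦3, 3↦1, 4↦3, 5↦2, 6↦5]  zeros at y ∈ ∅
  x = 5: [0↦1, 1↦6, 2↦1, 3↦0, 4↦3, 5↦3, 6↦0]  zeros at y ∈ {3, 6}
  x = 6: [0↦2, 1↦1, 2↦4, 3↦4, 4↦1, 5↦2, 6↦0]  zeros at y ∈ {6}
Collecting zeros: affine points = {(2, 0), (3, 0), (3, 3), (5, 3), (5, 6), (6, 6)}.
Total count |C(F_7)_aff| = 6.


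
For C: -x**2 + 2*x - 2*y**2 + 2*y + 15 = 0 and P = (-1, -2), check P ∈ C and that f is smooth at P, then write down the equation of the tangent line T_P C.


Tangent line at P: 4*x + 10*y + 24 = 0.

Step 1: f(-1, -2) = 0, so P lies on C.
Step 2: partial derivatives
  f_x(x, y) = 2 - 2*x, f_y(x, y) = 2 - 4*y.
  f_x(P) = 4, f_y(P) = 10 (gradient nonzero, so P is smooth).
Step 3: tangent line at P: 4·(x − -1) + 10·(y − -2) = 0.
Expanding: 4*x + 10*y + 24 = 0.


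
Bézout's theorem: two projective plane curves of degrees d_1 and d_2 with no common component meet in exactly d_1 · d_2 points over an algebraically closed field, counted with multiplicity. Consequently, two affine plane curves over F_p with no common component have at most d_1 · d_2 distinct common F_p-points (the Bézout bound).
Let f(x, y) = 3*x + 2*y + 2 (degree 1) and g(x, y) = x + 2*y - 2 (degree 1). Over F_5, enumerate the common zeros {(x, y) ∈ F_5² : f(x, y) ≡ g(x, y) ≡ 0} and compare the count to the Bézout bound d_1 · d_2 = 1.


Common zeros: {(3, 2)}; count = 1; Bézout bound = 1.

deg(f) = 1, deg(g) = 1, so Bézout bound = 1.
Scan x ∈ F_5. For each x, list the y ∈ F_5 with f(x, y) ≡ 0 and those with g(x, y) ≡ 0 (mod 5); the common zeros in that column are the intersection.
  x = 0: f ≡ 0 at y ∈ {4}; g ≡ 0 at y ∈ {1}; common: ∅.
  x = 1: f ≡ 0 at y ∈ {0}; g ≡ 0 at y ∈ {3}; common: ∅.
  x = 2: f ≡ 0 at y ∈ {1}; g ≡ 0 at y ∈ {0}; common: ∅.
  x = 3: f ≡ 0 at y ∈ {2}; g ≡ 0 at y ∈ {2}; common: {2}.
  x = 4: f ≡ 0 at y ∈ {3}; g ≡ 0 at y ∈ {4}; common: ∅.
Collecting: common zeros = {(3, 2)}, so the count is 1.
Comparison with the Bézout bound: 1 ≤ 1 = deg(f)·deg(g), as expected for curves with no common component (the bound is attained).


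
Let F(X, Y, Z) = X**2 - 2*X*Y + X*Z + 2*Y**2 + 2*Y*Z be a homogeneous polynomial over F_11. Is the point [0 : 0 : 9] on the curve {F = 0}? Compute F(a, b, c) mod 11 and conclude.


F(0,0,9) ≡ 0 (mod 11); P is on the curve.

Evaluate F(0, 0, 9) term-by-term (mod 11).
  X**2 ↦ 1·0·1·1 = 0
  -2*X*Y ↦ -2·0·0·1 = 0
  X*Z ↦ 1·0·1·9 = 0
  2*Y**2 ↦ 2·1·0·1 = 0
  2*Y*Z ↦ 2·1·0·9 = 0
Sum: F(0, 0, 9) = (0) + (0) + (0) + (0) + (0) = 0.
Reducing mod 11: 0 ≡ 0 (mod 11).
Since F(a, b, c) ≡ 0 (mod 11), P lies on the curve.


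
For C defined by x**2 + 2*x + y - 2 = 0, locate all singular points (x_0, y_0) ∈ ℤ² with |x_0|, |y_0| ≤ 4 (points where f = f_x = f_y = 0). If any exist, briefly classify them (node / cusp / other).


No singular points in the scanned grid; C is smooth there.

Compute partial derivatives:
  f_x = 2*x + 2.
  f_y = 1.
f_y = 1 is a nonzero constant, so f_y never vanishes: no point (x, y) can satisfy f = f_x = f_y = 0. In particular no (x, y) ∈ {−4, ..., 4}² is singular; the curve is smooth.


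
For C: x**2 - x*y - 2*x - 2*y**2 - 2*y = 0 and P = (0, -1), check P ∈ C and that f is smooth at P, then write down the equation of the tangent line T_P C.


Tangent line at P: -x + 2*y + 2 = 0.

Step 1: f(0, -1) = 0, so P lies on C.
Step 2: partial derivatives
  f_x(x, y) = 2*x - y - 2, f_y(x, y) = -x - 4*y - 2.
  f_x(P) = -1, f_y(P) = 2 (gradient nonzero, so P is smooth).
Step 3: tangent line at P: -1·(x − 0) + 2·(y − -1) = 0.
Expanding: -x + 2*y + 2 = 0.


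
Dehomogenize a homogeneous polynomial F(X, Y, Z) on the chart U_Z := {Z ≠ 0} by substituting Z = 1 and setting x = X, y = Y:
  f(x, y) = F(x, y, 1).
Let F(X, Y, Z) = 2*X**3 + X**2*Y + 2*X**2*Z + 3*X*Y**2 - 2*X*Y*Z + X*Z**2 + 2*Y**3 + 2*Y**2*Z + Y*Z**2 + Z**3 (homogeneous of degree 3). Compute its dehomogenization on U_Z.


f(x, y) = 2*x**3 + x**2*y + 2*x**2 + 3*x*y**2 - 2*x*y + x + 2*y**3 + 2*y**2 + y + 1

On U_Z we set Z = 1. Each monomial c·X^i·Y^j·Z^k in F becomes c·x^i·y^j·1^k = c·x^i·y^j.
Substituting Z = 1: F(X, Y, 1) = 2*x**3 + x**2*y + 2*x**2 + 3*x*y**2 - 2*x*y + x + 2*y**3 + 2*y**2 + y + 1.
Note: deg(f) ≤ deg(F) = 3; strict inequality happens when F is divisible by Z (lost terms).


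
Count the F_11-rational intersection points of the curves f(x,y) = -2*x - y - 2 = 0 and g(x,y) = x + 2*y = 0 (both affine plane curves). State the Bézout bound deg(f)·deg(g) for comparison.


Common zeros: {(6, 8)}; count = 1; Bézout bound = 1.

deg(f) = 1, deg(g) = 1, so Bézout bound = 1.
Scan x ∈ F_11. For each x, list the y ∈ F_11 with f(x, y) ≡ 0 and those with g(x, y) ≡ 0 (mod 11); the common zeros in that column are the intersection.
  x = 0: f ≡ 0 at y ∈ {9}; g ≡ 0 at y ∈ {0}; common: ∅.
  x = 1: f ≡ 0 at y ∈ {7}; g ≡ 0 at y ∈ {5}; common: ∅.
  x = 2: f ≡ 0 at y ∈ {5}; g ≡ 0 at y ∈ {10}; common: ∅.
  x = 3: f ≡ 0 at y ∈ {3}; g ≡ 0 at y ∈ {4}; common: ∅.
  x = 4: f ≡ 0 at y ∈ {1}; g ≡ 0 at y ∈ {9}; common: ∅.
  x = 5: f ≡ 0 at y ∈ {10}; g ≡ 0 at y ∈ {3}; common: ∅.
  x = 6: f ≡ 0 at y ∈ {8}; g ≡ 0 at y ∈ {8}; common: {8}.
  x = 7: f ≡ 0 at y ∈ {6}; g ≡ 0 at y ∈ {2}; common: ∅.
  x = 8: f ≡ 0 at y ∈ {4}; g ≡ 0 at y ∈ {7}; common: ∅.
  x = 9: f ≡ 0 at y ∈ {2}; g ≡ 0 at y ∈ {1}; common: ∅.
  x = 10: f ≡ 0 at y ∈ {0}; g ≡ 0 at y ∈ {6}; common: ∅.
Collecting: common zeros = {(6, 8)}, so the count is 1.
Comparison with the Bézout bound: 1 ≤ 1 = deg(f)·deg(g), as expected for curves with no common component (the bound is attained).


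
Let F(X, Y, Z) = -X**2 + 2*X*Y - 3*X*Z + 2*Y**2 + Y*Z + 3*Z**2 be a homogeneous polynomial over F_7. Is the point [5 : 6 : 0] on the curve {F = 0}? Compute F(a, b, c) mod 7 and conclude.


F(5,6,0) ≡ 2 (mod 7); P is NOT on the curve.

Evaluate F(5, 6, 0) term-by-term (mod 7).
  -X**2 ↦ -1·25·1·1 = -25
  2*X*Y ↦ 2·5·6·1 = 60
  -3*X*Z ↦ -3·5·1·0 = 0
  2*Y**2 ↦ 2·1·36·1 = 72
  Y*Z ↦ 1·1·6·0 = 0
  3*Z**2 ↦ 3·1·1·0 = 0
Sum: F(5, 6, 0) = (-25) + (60) + (0) + (72) + (0) + (0) = 107.
Reducing mod 7: 107 ≡ 2 (mod 7).
Since F(a, b, c) ≡ 2 ≠ 0 (mod 7), P does NOT lie on the curve.


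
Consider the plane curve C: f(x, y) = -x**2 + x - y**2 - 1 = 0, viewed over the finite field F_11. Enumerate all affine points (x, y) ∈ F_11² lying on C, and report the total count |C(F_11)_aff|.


Affine F_11-points: {(3, 2), (3, 9), (4, 3), (4, 8), (5, 1), (5, 10), (7, 1), (7, 10), (8, 3), (8, 8), (9, 2), (9, 9)}; count = 12.

For each of the 121 pairs (x, y) ∈ F_11², evaluate f(x, y) mod 11. Record the zeros.
  x = 0: [0↦10, 1↦9, 2↦6, 3↦1, 4↦5, 5↦7, 6↦7, 7↦5, 8↦1, 9↦6, 10↦9]  zeros at y ∈ ∅
  x = 1: [0↦10, 1↦9, 2↦6, 3↦1, 4↦5, 5↦7, 6↦7, 7↦5, 8↦1, 9↦6, 10↦9]  zeros at y ∈ ∅
  x = 2: [0↦8, 1↦7, 2↦4, 3↦10, 4↦3, 5↦5, 6↦5, 7↦3, 8↦10, 9↦4, 10↦7]  zeros at y ∈ ∅
  x = 3: [0↦4, 1↦3, 2↦0, 3↦6, 4↦10, 5↦1, 6↦1, 7↦10, 8↦6, 9↦0, 10↦3]  zeros at y ∈ {2, 9}
  x = 4: [0↦9, 1↦8, 2↦5, 3↦0, 4↦4, 5↦6, 6↦6, 7↦4, 8↦0, 9↦5, 10↦8]  zeros at y ∈ {3, 8}
  x = 5: [0↦1, 1↦0, 2↦8, 3↦3, 4↦7, 5↦9, 6↦9, 7↦7, 8↦3, 9↦8, 10↦0]  zeros at y ∈ {1, 10}
  x = 6: [0↦2, 1↦1, 2↦9, 3↦4, 4↦8, 5↦10, 6↦10, 7↦8, 8↦4, 9↦9, 10↦1]  zeros at y ∈ ∅
  x = 7: [0↦1, 1↦0, 2↦8, 3↦3, 4↦7, 5↦9, 6↦9, 7↦7, 8↦3, 9↦8, 10↦0]  zeros at y ∈ {1, 10}
  x = 8: [0↦9, 1↦8, 2↦5, 3↦0, 4↦4, 5↦6, 6↦6, 7↦4, 8↦0, 9↦5, 10↦8]  zeros at y ∈ {3, 8}
  x = 9: [0↦4, 1↦3, 2↦0, 3↦6, 4↦10, 5↦1, 6↦1, 7↦10, 8↦6, 9↦0, 10↦3]  zeros at y ∈ {2, 9}
  x = 10: [0↦8, 1↦7, 2↦4, 3↦10, 4↦3, 5↦5, 6↦5, 7↦3, 8↦10, 9↦4, 10↦7]  zeros at y ∈ ∅
Collecting zeros: affine points = {(3, 2), (3, 9), (4, 3), (4, 8), (5, 1), (5, 10), (7, 1), (7, 10), (8, 3), (8, 8), (9, 2), (9, 9)}.
Total count |C(F_11)_aff| = 12.


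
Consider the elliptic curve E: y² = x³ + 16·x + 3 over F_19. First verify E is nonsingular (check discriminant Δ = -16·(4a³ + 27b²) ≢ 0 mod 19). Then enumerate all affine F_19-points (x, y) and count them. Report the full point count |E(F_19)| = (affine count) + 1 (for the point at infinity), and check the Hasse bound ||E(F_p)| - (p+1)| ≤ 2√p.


Affine points = {(1, 1), (1, 18), (2, 9), (2, 10), (4, 6), (4, 13), (6, 7), (6, 12), (8, 4), (8, 15), (10, 2), (10, 17), (11, 3), (11, 16), (12, 2), (12, 17), (14, 8), (14, 11), (16, 2), (16, 17), (17, 1), (17, 18), (18, 9), (18, 10)}; affine count = 24; |E(F_19)| = 25.

Discriminant check: Δ ∝ 4a³ + 27b² = 4·16³ + 27·3² = 4·4096 + 27·9 ≡ 2 (mod 19). Nonzero ⇒ E is nonsingular.
For each x ∈ F_19, compute rhs = x³ + 16·x + 3 mod 19, then count y ∈ F_19 with y² ≡ rhs.
  x = 0: rhs = 3, matching y values: none (0 points).
  x = 1: rhs = 1, matching y values: 1, 18 (2 points).
  x = 2: rhs = 5, matching y values: 9, 10 (2 points).
  x = 3: rhs = 2, matching y values: none (0 points).
  x = 4: rhs = 17, matching y values: 6, 13 (2 points).
  x = 5: rhs = 18, matching y values: none (0 points).
  x = 6: rhs = 11, matching y values: 7, 12 (2 points).
  x = 7: rhs = 2, matching y values: none (0 points).
  x = 8: rhs = 16, matching y values: 4, 15 (2 points).
  x = 9: rhs = 2, matching y values: none (0 points).
  x = 10: rhs = 4, matching y values: 2, 17 (2 points).
  x = 11: rhs = 9, matching y values: 3, 16 (2 points).
  x = 12: rhs = 4, matching y values: 2, 17 (2 points).
  x = 13: rhs = 14, matching y values: none (0 points).
  x = 14: rhs = 7, matching y values: 8, 11 (2 points).
  x = 15: rhs = 8, matching y values: none (0 points).
  x = 16: rhs = 4, matching y values: 2, 17 (2 points).
  x = 17: rhs = 1, matching y values: 1, 18 (2 points).
  x = 18: rhs = 5, matching y values: 9, 10 (2 points).
Total affine count: 24.
Full point count |E(F_19)| = 24 + 1 = 25.
Hasse bound: |25 − (19+1)| = |5| = 5 ≤ 2√19 ≈ 8.7178 ✓.


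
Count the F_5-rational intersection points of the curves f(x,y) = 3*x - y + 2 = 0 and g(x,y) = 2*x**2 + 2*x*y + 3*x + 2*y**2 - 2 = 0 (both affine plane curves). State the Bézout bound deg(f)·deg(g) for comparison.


Common zeros: ∅; count = 0; Bézout bound = 2.

deg(f) = 1, deg(g) = 2, so Bézout bound = 2.
Scan x ∈ F_5. For each x, list the y ∈ F_5 with f(x, y) ≡ 0 and those with g(x, y) ≡ 0 (mod 5); the common zeros in that column are the intersection.
  x = 0: f ≡ 0 at y ∈ {2}; g ≡ 0 at y ∈ {1, 4}; common: ∅.
  x = 1: f ≡ 0 at y ∈ {0}; g ≡ 0 at y ∈ {2}; common: ∅.
  x = 2: f ≡ 0 at y ∈ {3}; g ≡ 0 at y ∈ {4}; common: ∅.
  x = 3: f ≡ 0 at y ∈ {1}; g ≡ 0 at y ∈ {0, 2}; common: ∅.
  x = 4: f ≡ 0 at y ∈ {4}; g ≡ 0 at y ∈ ∅; common: ∅.
Collecting: common zeros = ∅, so the count is 0.
Comparison with the Bézout bound: 0 ≤ 2 = deg(f)·deg(g), as expected for curves with no common component (the affine F_5-count falls short of the bound because intersections may lie at infinity, over extension fields, or carry multiplicity).


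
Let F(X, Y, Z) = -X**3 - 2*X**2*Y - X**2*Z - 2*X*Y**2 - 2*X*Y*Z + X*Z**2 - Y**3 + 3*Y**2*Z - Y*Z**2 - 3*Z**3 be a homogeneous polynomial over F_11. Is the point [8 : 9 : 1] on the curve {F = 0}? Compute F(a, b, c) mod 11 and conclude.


F(8,9,1) ≡ 5 (mod 11); P is NOT on the curve.

Evaluate F(8, 9, 1) term-by-term (mod 11).
  -X**3 ↦ -1·512·1·1 = -512
  -2*X**2*Y ↦ -2·64·9·1 = -1152
  -X**2*Z ↦ -1·64·1·1 = -64
  -2*X*Y**2 ↦ -2·8·81·1 = -1296
  -2*X*Y*Z ↦ -2·8·9·1 = -144
  X*Z**2 ↦ 1·8·1·1 = 8
  -Y**3 ↦ -1·1·729·1 = -729
  3*Y**2*Z ↦ 3·1·81·1 = 243
  -Y*Z**2 ↦ -1·1·9·1 = -9
  -3*Z**3 ↦ -3·1·1·1 = -3
Sum: F(8, 9, 1) = (-512) + (-1152) + (-64) + (-1296) + (-144) + (8) + (-729) + (243) + (-9) + (-3) = -3658.
Reducing mod 11: -3658 ≡ 5 (mod 11).
Since F(a, b, c) ≡ 5 ≠ 0 (mod 11), P does NOT lie on the curve.


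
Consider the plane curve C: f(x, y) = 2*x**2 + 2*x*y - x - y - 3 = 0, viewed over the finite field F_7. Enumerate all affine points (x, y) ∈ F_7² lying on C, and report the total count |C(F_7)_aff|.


Affine F_7-points: {(0, 4), (1, 2), (2, 6), (3, 6), (5, 0), (6, 0)}; count = 6.

For each of the 49 pairs (x, y) ∈ F_7², evaluate f(x, y) mod 7. Record the zeros.
  x = 0: [0↦4, 1↦3, 2↦2, 3↦1, 4↦0, 5↦6, 6↦5]  zeros at y ∈ {4}
  x = 1: [0↦5, 1↦6, 2↦0, 3↦1, 4↦2, 5↦3, 6↦4]  zeros at y ∈ {2}
  x = 2: [0↦3, 1↦6, 2↦2, 3↦5, 4↦1, 5↦4, 6↦0]  zeros at y ∈ {6}
  x = 3: [0↦5, 1↦3, 2↦1, 3↦6, 4↦4, 5↦2, 6↦0]  zeros at y ∈ {6}
  x = 4: [0↦4, 1↦4, 2↦4, 3↦4, 4↦4, 5↦4, 6↦4]  zeros at y ∈ ∅
  x = 5: [0↦0, 1↦2, 2↦4, 3↦6, 4↦1, 5↦3, 6↦5]  zeros at y ∈ {0}
  x = 6: [0↦0, 1↦4, 2↦1, 3↦5, 4↦2, 5↦6, 6↦3]  zeros at y ∈ {0}
Collecting zeros: affine points = {(0, 4), (1, 2), (2, 6), (3, 6), (5, 0), (6, 0)}.
Total count |C(F_7)_aff| = 6.


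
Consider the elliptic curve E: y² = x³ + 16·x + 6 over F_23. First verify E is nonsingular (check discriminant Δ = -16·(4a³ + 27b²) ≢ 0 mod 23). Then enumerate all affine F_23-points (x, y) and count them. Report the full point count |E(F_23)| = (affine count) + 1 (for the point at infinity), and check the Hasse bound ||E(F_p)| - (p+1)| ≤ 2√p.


Affine points = {(0, 11), (0, 12), (1, 0), (2, 0), (3, 9), (3, 14), (5, 2), (5, 21), (7, 1), (7, 22), (8, 5), (8, 18), (10, 4), (10, 19), (11, 8), (11, 15), (17, 4), (17, 19), (18, 10), (18, 13), (19, 4), (19, 19), (20, 0), (21, 9), (21, 14), (22, 9), (22, 14)}; affine count = 27; |E(F_23)| = 28.

Discriminant check: Δ ∝ 4a³ + 27b² = 4·16³ + 27·6² = 4·4096 + 27·36 ≡ 14 (mod 23). Nonzero ⇒ E is nonsingular.
For each x ∈ F_23, compute rhs = x³ + 16·x + 6 mod 23, then count y ∈ F_23 with y² ≡ rhs.
  x = 0: rhs = 6, matching y values: 11, 12 (2 points).
  x = 1: rhs = 0, matching y values: 0 (1 points).
  x = 2: rhs = 0, matching y values: 0 (1 points).
  x = 3: rhs = 12, matching y values: 9, 14 (2 points).
  x = 4: rhs = 19, matching y values: none (0 points).
  x = 5: rhs = 4, matching y values: 2, 21 (2 points).
  x = 6: rhs = 19, matching y values: none (0 points).
  x = 7: rhs = 1, matching y values: 1, 22 (2 points).
  x = 8: rhs = 2, matching y values: 5, 18 (2 points).
  x = 9: rhs = 5, matching y values: none (0 points).
  x = 10: rhs = 16, matching y values: 4, 19 (2 points).
  x = 11: rhs = 18, matching y values: 8, 15 (2 points).
  x = 12: rhs = 17, matching y values: none (0 points).
  x = 13: rhs = 19, matching y values: none (0 points).
  x = 14: rhs = 7, matching y values: none (0 points).
  x = 15: rhs = 10, matching y values: none (0 points).
  x = 16: rhs = 11, matching y values: none (0 points).
  x = 17: rhs = 16, matching y values: 4, 19 (2 points).
  x = 18: rhs = 8, matching y values: 10, 13 (2 points).
  x = 19: rhs = 16, matching y values: 4, 19 (2 points).
  x = 20: rhs = 0, matching y values: 0 (1 points).
  x = 21: rhs = 12, matching y values: 9, 14 (2 points).
  x = 22: rhs = 12, matching y values: 9, 14 (2 points).
Total affine count: 27.
Full point count |E(F_23)| = 27 + 1 = 28.
Hasse bound: |28 − (23+1)| = |4| = 4 ≤ 2√23 ≈ 9.5917 ✓.


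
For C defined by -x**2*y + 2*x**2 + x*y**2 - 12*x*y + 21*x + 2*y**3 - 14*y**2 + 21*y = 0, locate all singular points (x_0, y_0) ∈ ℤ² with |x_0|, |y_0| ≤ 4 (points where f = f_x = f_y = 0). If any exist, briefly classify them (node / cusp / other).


Singular points: {(-3, 3)}; classification: node.

Compute partial derivatives:
  f_x = -2*x*y + 4*x + y**2 - 12*y + 21.
  f_y = -x**2 + 2*x*y - 12*x + 6*y**2 - 28*y + 21.
Scan x_0 ∈ {−4, ..., 4}. For each x_0, f_y(x_0, y) is a polynomial in y; find its integer roots y ∈ {−4, ..., 4}, then test f_x and f at those candidates.
  x = -4: f_y(-4, y) = 6*y**2 - 36*y + 53; no integer root y with |y| ≤ 4.
  x = -3: f_y(-3, y) = 6*y**2 - 34*y + 48; vanishes at y ∈ {3}. (-3, 3): f_x = 0, f = 0 — SINGULAR.
  x = -2: f_y(-2, y) = 6*y**2 - 32*y + 41; no integer root y with |y| ≤ 4.
  x = -1: f_y(-1, y) = 6*y**2 - 30*y + 32; no integer root y with |y| ≤ 4.
  x = 0: f_y(0, y) = 6*y**2 - 28*y + 21; no integer root y with |y| ≤ 4.
  x = 1: f_y(1, y) = 6*y**2 - 26*y + 8; vanishes at y ∈ {4}. (1, 4): f_x = -15 ≠ 0.
  x = 2: f_y(2, y) = 6*y**2 - 24*y - 7; no integer root y with |y| ≤ 4.
  x = 3: f_y(3, y) = 6*y**2 - 22*y - 24; no integer root y with |y| ≤ 4.
  x = 4: f_y(4, y) = 6*y**2 - 20*y - 43; no integer root y with |y| ≤ 4.
Only singular point on the grid: (-3, 3).
Classify: substitute x = -3 + u, y = 3 + v and expand: f = -u**2*v - u**2 + u*v**2 + 2*v**3 + v**2.
No constant or linear terms (consistent with a singular point). Quadratic part: -u**2 + v**2. Cubic part: -u**2*v + u*v**2 + 2*v**3.
The quadratic part v**2 - u**2 = (v − u)(v + u) splits into two distinct linear factors, so there are two distinct tangent lines y − 3 = ±(x − -3) — this is a node (ordinary double point).
Classification: node.


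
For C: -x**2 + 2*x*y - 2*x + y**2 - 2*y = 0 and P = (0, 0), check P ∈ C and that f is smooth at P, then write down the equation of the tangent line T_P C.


Tangent line at P: -2*x - 2*y = 0.

Step 1: f(0, 0) = 0, so P lies on C.
Step 2: partial derivatives
  f_x(x, y) = -2*x + 2*y - 2, f_y(x, y) = 2*x + 2*y - 2.
  f_x(P) = -2, f_y(P) = -2 (gradient nonzero, so P is smooth).
Step 3: tangent line at P: -2·(x − 0) + -2·(y − 0) = 0.
Expanding: -2*x - 2*y = 0.


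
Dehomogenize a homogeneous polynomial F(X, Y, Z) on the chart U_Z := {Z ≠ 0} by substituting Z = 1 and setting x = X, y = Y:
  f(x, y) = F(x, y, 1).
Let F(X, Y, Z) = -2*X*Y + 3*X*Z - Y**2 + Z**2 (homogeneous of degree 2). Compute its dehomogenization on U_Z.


f(x, y) = -2*x*y + 3*x - y**2 + 1

On U_Z we set Z = 1. Each monomial c·X^i·Y^j·Z^k in F becomes c·x^i·y^j·1^k = c·x^i·y^j.
Substituting Z = 1: F(X, Y, 1) = -2*x*y + 3*x - y**2 + 1.
Note: deg(f) ≤ deg(F) = 2; strict inequality happens when F is divisible by Z (lost terms).


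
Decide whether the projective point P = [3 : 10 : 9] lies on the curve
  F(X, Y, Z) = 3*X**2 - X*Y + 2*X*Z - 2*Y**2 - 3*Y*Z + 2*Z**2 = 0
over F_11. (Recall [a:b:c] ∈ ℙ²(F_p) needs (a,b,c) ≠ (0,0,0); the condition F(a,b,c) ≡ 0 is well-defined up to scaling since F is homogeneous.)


F(3,10,9) ≡ 7 (mod 11); P is NOT on the curve.

Evaluate F(3, 10, 9) term-by-term (mod 11).
  3*X**2 ↦ 3·9·1·1 = 27
  -X*Y ↦ -1·3·10·1 = -30
  2*X*Z ↦ 2·3·1·9 = 54
  -2*Y**2 ↦ -2·1·100·1 = -200
  -3*Y*Z ↦ -3·1·10·9 = -270
  2*Z**2 ↦ 2·1·1·81 = 162
Sum: F(3, 10, 9) = (27) + (-30) + (54) + (-200) + (-270) + (162) = -257.
Reducing mod 11: -257 ≡ 7 (mod 11).
Since F(a, b, c) ≡ 7 ≠ 0 (mod 11), P does NOT lie on the curve.


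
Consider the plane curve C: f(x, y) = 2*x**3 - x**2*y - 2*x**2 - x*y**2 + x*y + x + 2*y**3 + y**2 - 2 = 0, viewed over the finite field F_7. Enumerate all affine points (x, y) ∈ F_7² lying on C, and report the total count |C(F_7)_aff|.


Affine F_7-points: {(0, 5), (2, 1), (2, 4), (2, 6), (4, 0), (4, 6), (5, 0), (5, 3), (5, 6), (6, 0)}; count = 10.

For each of the 49 pairs (x, y) ∈ F_7², evaluate f(x, y) mod 7. Record the zeros.
  x = 0: [0↦5, 1↦1, 2↦4, 3↦5, 4↦2, 5↦0, 6↦4]  zeros at y ∈ {5}
  x = 1: [0↦6, 1↦1, 2↦1, 3↦4, 4↦1, 5↦4, 6↦4]  zeros at y ∈ ∅
  x = 2: [0↦1, 1↦0, 2↦2, 3↦5, 4↦0, 5↦6, 6↦0]  zeros at y ∈ {1, 4, 6}
  x = 3: [0↦2, 1↦3, 2↦5, 3↦6, 4↦4, 5↦4, 6↦4]  zeros at y ∈ ∅
  x = 4: [0↦0, 1↦1, 2↦1, 3↦5, 4↦4, 5↦3, 6↦0]  zeros at y ∈ {0, 6}
  x = 5: [0↦0, 1↦6, 2↦2, 3↦0, 4↦5, 5↦1, 6↦0]  zeros at y ∈ {0, 3, 6}
  x = 6: [0↦0, 1↦2, 2↦6, 3↦3, 4↦5, 5↦3, 6↦2]  zeros at y ∈ {0}
Collecting zeros: affine points = {(0, 5), (2, 1), (2, 4), (2, 6), (4, 0), (4, 6), (5, 0), (5, 3), (5, 6), (6, 0)}.
Total count |C(F_7)_aff| = 10.


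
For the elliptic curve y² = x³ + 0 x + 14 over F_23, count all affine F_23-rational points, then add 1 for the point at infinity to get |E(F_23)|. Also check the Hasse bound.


Affine points = {(3, 8), (3, 15), (4, 3), (4, 20), (5, 1), (5, 22), (6, 0), (7, 9), (7, 14), (10, 5), (10, 18), (13, 7), (13, 16), (15, 10), (15, 13), (16, 4), (16, 19), (18, 2), (18, 21), (21, 11), (21, 12), (22, 6), (22, 17)}; affine count = 23; |E(F_23)| = 24.

Discriminant check: Δ ∝ 4a³ + 27b² = 4·0³ + 27·14² = 4·0 + 27·196 ≡ 2 (mod 23). Nonzero ⇒ E is nonsingular.
For each x ∈ F_23, compute rhs = x³ + 0·x + 14 mod 23, then count y ∈ F_23 with y² ≡ rhs.
  x = 0: rhs = 14, matching y values: none (0 points).
  x = 1: rhs = 15, matching y values: none (0 points).
  x = 2: rhs = 22, matching y values: none (0 points).
  x = 3: rhs = 18, matching y values: 8, 15 (2 points).
  x = 4: rhs = 9, matching y values: 3, 20 (2 points).
  x = 5: rhs = 1, matching y values: 1, 22 (2 points).
  x = 6: rhs = 0, matching y values: 0 (1 points).
  x = 7: rhs = 12, matching y values: 9, 14 (2 points).
  x = 8: rhs = 20, matching y values: none (0 points).
  x = 9: rhs = 7, matching y values: none (0 points).
  x = 10: rhs = 2, matching y values: 5, 18 (2 points).
  x = 11: rhs = 11, matching y values: none (0 points).
  x = 12: rhs = 17, matching y values: none (0 points).
  x = 13: rhs = 3, matching y values: 7, 16 (2 points).
  x = 14: rhs = 21, matching y values: none (0 points).
  x = 15: rhs = 8, matching y values: 10, 13 (2 points).
  x = 16: rhs = 16, matching y values: 4, 19 (2 points).
  x = 17: rhs = 5, matching y values: none (0 points).
  x = 18: rhs = 4, matching y values: 2, 21 (2 points).
  x = 19: rhs = 19, matching y values: none (0 points).
  x = 20: rhs = 10, matching y values: none (0 points).
  x = 21: rhs = 6, matching y values: 11, 12 (2 points).
  x = 22: rhs = 13, matching y values: 6, 17 (2 points).
Total affine count: 23.
Full point count |E(F_23)| = 23 + 1 = 24.
Hasse bound: |24 − (23+1)| = |0| = 0 ≤ 2√23 ≈ 9.5917 ✓.


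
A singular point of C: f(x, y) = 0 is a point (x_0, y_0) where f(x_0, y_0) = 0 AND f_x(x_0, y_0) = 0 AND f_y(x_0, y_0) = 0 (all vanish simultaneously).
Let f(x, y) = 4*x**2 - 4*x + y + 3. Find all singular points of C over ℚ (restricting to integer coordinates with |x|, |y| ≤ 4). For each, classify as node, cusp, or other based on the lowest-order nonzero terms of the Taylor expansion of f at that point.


No singular points in the scanned grid; C is smooth there.

Compute partial derivatives:
  f_x = 8*x - 4.
  f_y = 1.
f_y = 1 is a nonzero constant, so f_y never vanishes: no point (x, y) can satisfy f = f_x = f_y = 0. In particular no (x, y) ∈ {−4, ..., 4}² is singular; the curve is smooth.


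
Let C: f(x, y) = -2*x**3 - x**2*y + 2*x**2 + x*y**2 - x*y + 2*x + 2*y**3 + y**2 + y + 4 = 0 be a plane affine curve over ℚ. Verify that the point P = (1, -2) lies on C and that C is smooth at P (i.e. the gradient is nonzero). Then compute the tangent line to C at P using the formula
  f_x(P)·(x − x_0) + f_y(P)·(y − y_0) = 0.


Tangent line at P: 10*x + 15*y + 20 = 0.

Step 1: f(1, -2) = 0, so P lies on C.
Step 2: partial derivatives
  f_x(x, y) = -6*x**2 - 2*x*y + 4*x + y**2 - y + 2, f_y(x, y) = -x**2 + 2*x*y - x + 6*y**2 + 2*y + 1.
  f_x(P) = 10, f_y(P) = 15 (gradient nonzero, so P is smooth).
Step 3: tangent line at P: 10·(x − 1) + 15·(y − -2) = 0.
Expanding: 10*x + 15*y + 20 = 0.


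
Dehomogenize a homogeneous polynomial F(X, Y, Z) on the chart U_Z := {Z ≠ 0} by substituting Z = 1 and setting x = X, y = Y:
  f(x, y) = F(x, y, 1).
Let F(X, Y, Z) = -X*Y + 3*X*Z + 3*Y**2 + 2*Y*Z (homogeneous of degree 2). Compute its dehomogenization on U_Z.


f(x, y) = -x*y + 3*x + 3*y**2 + 2*y

On U_Z we set Z = 1. Each monomial c·X^i·Y^j·Z^k in F becomes c·x^i·y^j·1^k = c·x^i·y^j.
Substituting Z = 1: F(X, Y, 1) = -x*y + 3*x + 3*y**2 + 2*y.
Note: deg(f) ≤ deg(F) = 2; strict inequality happens when F is divisible by Z (lost terms).


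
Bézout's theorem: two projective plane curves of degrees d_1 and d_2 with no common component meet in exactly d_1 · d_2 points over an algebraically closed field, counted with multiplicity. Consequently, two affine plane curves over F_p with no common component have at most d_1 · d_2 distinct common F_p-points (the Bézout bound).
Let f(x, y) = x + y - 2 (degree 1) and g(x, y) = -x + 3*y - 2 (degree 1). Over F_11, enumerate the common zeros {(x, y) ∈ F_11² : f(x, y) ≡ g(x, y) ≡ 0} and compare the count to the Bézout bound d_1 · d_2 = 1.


Common zeros: {(1, 1)}; count = 1; Bézout bound = 1.

deg(f) = 1, deg(g) = 1, so Bézout bound = 1.
Scan x ∈ F_11. For each x, list the y ∈ F_11 with f(x, y) ≡ 0 and those with g(x, y) ≡ 0 (mod 11); the common zeros in that column are the intersection.
  x = 0: f ≡ 0 at y ∈ {2}; g ≡ 0 at y ∈ {8}; common: ∅.
  x = 1: f ≡ 0 at y ∈ {1}; g ≡ 0 at y ∈ {1}; common: {1}.
  x = 2: f ≡ 0 at y ∈ {0}; g ≡ 0 at y ∈ {5}; common: ∅.
  x = 3: f ≡ 0 at y ∈ {10}; g ≡ 0 at y ∈ {9}; common: ∅.
  x = 4: f ≡ 0 at y ∈ {9}; g ≡ 0 at y ∈ {2}; common: ∅.
  x = 5: f ≡ 0 at y ∈ {8}; g ≡ 0 at y ∈ {6}; common: ∅.
  x = 6: f ≡ 0 at y ∈ {7}; g ≡ 0 at y ∈ {10}; common: ∅.
  x = 7: f ≡ 0 at y ∈ {6}; g ≡ 0 at y ∈ {3}; common: ∅.
  x = 8: f ≡ 0 at y ∈ {5}; g ≡ 0 at y ∈ {7}; common: ∅.
  x = 9: f ≡ 0 at y ∈ {4}; g ≡ 0 at y ∈ {0}; common: ∅.
  x = 10: f ≡ 0 at y ∈ {3}; g ≡ 0 at y ∈ {4}; common: ∅.
Collecting: common zeros = {(1, 1)}, so the count is 1.
Comparison with the Bézout bound: 1 ≤ 1 = deg(f)·deg(g), as expected for curves with no common component (the bound is attained).


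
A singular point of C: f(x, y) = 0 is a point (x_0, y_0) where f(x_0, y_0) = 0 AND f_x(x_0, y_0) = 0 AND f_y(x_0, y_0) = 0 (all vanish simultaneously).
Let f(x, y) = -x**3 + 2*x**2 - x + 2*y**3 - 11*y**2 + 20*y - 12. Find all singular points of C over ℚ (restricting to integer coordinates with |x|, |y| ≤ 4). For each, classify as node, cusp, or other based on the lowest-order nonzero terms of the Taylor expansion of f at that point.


Singular points: {(1, 2)}; classification: node.

Compute partial derivatives:
  f_x = -3*x**2 + 4*x - 1.
  f_y = 6*y**2 - 22*y + 20.
Scan x_0 ∈ {−4, ..., 4}. For each x_0, f_y(x_0, y) is a polynomial in y; find its integer roots y ∈ {−4, ..., 4}, then test f_x and f at those candidates.
  x = -4: f_y(-4, y) = 6*y**2 - 22*y + 20; vanishes at y ∈ {2}. (-4, 2): f_x = -65 ≠ 0.
  x = -3: f_y(-3, y) = 6*y**2 - 22*y + 20; vanishes at y ∈ {2}. (-3, 2): f_x = -40 ≠ 0.
  x = -2: f_y(-2, y) = 6*y**2 - 22*y + 20; vanishes at y ∈ {2}. (-2, 2): f_x = -21 ≠ 0.
  x = -1: f_y(-1, y) = 6*y**2 - 22*y + 20; vanishes at y ∈ {2}. (-1, 2): f_x = -8 ≠ 0.
  x = 0: f_y(0, y) = 6*y**2 - 22*y + 20; vanishes at y ∈ {2}. (0, 2): f_x = -1 ≠ 0.
  x = 1: f_y(1, y) = 6*y**2 - 22*y + 20; vanishes at y ∈ {2}. (1, 2): f_x = 0, f = 0 — SINGULAR.
  x = 2: f_y(2, y) = 6*y**2 - 22*y + 20; vanishes at y ∈ {2}. (2, 2): f_x = -5 ≠ 0.
  x = 3: f_y(3, y) = 6*y**2 - 22*y + 20; vanishes at y ∈ {2}. (3, 2): f_x = -16 ≠ 0.
  x = 4: f_y(4, y) = 6*y**2 - 22*y + 20; vanishes at y ∈ {2}. (4, 2): f_x = -33 ≠ 0.
Only singular point on the grid: (1, 2).
Classify: substitute x = 1 + u, y = 2 + v and expand: f = -u**3 - u**2 + 2*v**3 + v**2.
No constant or linear terms (consistent with a singular point). Quadratic part: -u**2 + v**2. Cubic part: -u**3 + 2*v**3.
The quadratic part v**2 - u**2 = (v − u)(v + u) splits into two distinct linear factors, so there are two distinct tangent lines y − 2 = ±(x − 1) — this is a node (ordinary double point).
Classification: node.


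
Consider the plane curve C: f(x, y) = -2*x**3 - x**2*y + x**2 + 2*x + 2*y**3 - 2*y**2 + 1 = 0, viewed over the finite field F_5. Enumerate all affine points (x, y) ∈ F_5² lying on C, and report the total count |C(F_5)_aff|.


Affine F_5-points: {(1, 3), (4, 3)}; count = 2.

For each of the 25 pairs (x, y) ∈ F_5², evaluate f(x, y) mod 5. Record the zeros.
  x = 0: [0↦1, 1↦1, 2↦4, 3↦2, 4↦2]  zeros at y ∈ ∅
  x = 1: [0↦2, 1↦1, 2↦3, 3↦0, 4↦4]  zeros at y ∈ {3}
  x = 2: [0↦3, 1↦4, 2↦3, 3↦2, 4↦3]  zeros at y ∈ ∅
  x = 3: [0↦2, 1↦3, 2↦2, 3↦1, 4↦2]  zeros at y ∈ ∅
  x = 4: [0↦2, 1↦1, 2↦3, 3↦0, 4↦4]  zeros at y ∈ {3}
Collecting zeros: affine points = {(1, 3), (4, 3)}.
Total count |C(F_5)_aff| = 2.


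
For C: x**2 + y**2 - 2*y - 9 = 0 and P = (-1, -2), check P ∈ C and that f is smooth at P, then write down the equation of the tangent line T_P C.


Tangent line at P: -2*x - 6*y - 14 = 0.

Step 1: f(-1, -2) = 0, so P lies on C.
Step 2: partial derivatives
  f_x(x, y) = 2*x, f_y(x, y) = 2*y - 2.
  f_x(P) = -2, f_y(P) = -6 (gradient nonzero, so P is smooth).
Step 3: tangent line at P: -2·(x − -1) + -6·(y − -2) = 0.
Expanding: -2*x - 6*y - 14 = 0.


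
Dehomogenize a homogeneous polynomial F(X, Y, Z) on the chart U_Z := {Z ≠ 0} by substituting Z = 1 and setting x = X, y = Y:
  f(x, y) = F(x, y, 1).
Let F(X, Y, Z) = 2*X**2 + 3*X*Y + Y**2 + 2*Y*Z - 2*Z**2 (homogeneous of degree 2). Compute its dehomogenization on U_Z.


f(x, y) = 2*x**2 + 3*x*y + y**2 + 2*y - 2

On U_Z we set Z = 1. Each monomial c·X^i·Y^j·Z^k in F becomes c·x^i·y^j·1^k = c·x^i·y^j.
Substituting Z = 1: F(X, Y, 1) = 2*x**2 + 3*x*y + y**2 + 2*y - 2.
Note: deg(f) ≤ deg(F) = 2; strict inequality happens when F is divisible by Z (lost terms).


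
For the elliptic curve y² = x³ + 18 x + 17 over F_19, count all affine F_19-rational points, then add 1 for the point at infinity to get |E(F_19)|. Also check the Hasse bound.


Affine points = {(0, 6), (0, 13), (1, 6), (1, 13), (2, 2), (2, 17), (4, 1), (4, 18), (5, 2), (5, 17), (7, 7), (7, 12), (10, 0), (11, 8), (11, 11), (12, 2), (12, 17), (13, 4), (13, 15), (14, 7), (14, 12), (17, 7), (17, 12), (18, 6), (18, 13)}; affine count = 25; |E(F_19)| = 26.

Discriminant check: Δ ∝ 4a³ + 27b² = 4·18³ + 27·17² = 4·5832 + 27·289 ≡ 9 (mod 19). Nonzero ⇒ E is nonsingular.
For each x ∈ F_19, compute rhs = x³ + 18·x + 17 mod 19, then count y ∈ F_19 with y² ≡ rhs.
  x = 0: rhs = 17, matching y values: 6, 13 (2 points).
  x = 1: rhs = 17, matching y values: 6, 13 (2 points).
  x = 2: rhs = 4, matching y values: 2, 17 (2 points).
  x = 3: rhs = 3, matching y values: none (0 points).
  x = 4: rhs = 1, matching y values: 1, 18 (2 points).
  x = 5: rhs = 4, matching y values: 2, 17 (2 points).
  x = 6: rhs = 18, matching y values: none (0 points).
  x = 7: rhs = 11, matching y values: 7, 12 (2 points).
  x = 8: rhs = 8, matching y values: none (0 points).
  x = 9: rhs = 15, matching y values: none (0 points).
  x = 10: rhs = 0, matching y values: 0 (1 points).
  x = 11: rhs = 7, matching y values: 8, 11 (2 points).
  x = 12: rhs = 4, matching y values: 2, 17 (2 points).
  x = 13: rhs = 16, matching y values: 4, 15 (2 points).
  x = 14: rhs = 11, matching y values: 7, 12 (2 points).
  x = 15: rhs = 14, matching y values: none (0 points).
  x = 16: rhs = 12, matching y values: none (0 points).
  x = 17: rhs = 11, matching y values: 7, 12 (2 points).
  x = 18: rhs = 17, matching y values: 6, 13 (2 points).
Total affine count: 25.
Full point count |E(F_19)| = 25 + 1 = 26.
Hasse bound: |26 − (19+1)| = |6| = 6 ≤ 2√19 ≈ 8.7178 ✓.
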